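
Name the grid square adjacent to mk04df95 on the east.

MK04ef05

Longitude extended square 9; +1 → 10, wraps to 0, carry into subsquare.
Longitude subsquare d = 3; +1 → 4 = e.
The latitude characters are unchanged.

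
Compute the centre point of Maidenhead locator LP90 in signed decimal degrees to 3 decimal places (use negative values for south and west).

60.500, 59.000

Field L=11, P=15: +11·20° lon, +15·10° lat → SW at lon 40°, lat 60°.
Square 9, 0: +9·2° lon, +0·1° lat → SW at lon 58°, lat 60°.
Cell spans 2° lon × 1° lat. Centre is SW corner plus half of each.
latitude 60.500, longitude 59.000.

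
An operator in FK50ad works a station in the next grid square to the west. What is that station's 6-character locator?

FK40xd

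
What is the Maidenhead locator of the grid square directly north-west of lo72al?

LO62xm

Longitude subsquare a = 0; −1 → -1, wraps to 23 = x, carry into square.
Longitude square 7; −1 → 6.
Latitude subsquare l = 11; +1 → 12 = m.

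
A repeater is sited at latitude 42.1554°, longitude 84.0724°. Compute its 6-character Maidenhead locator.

NN22ad

Shift to the Maidenhead origin (180°W, 90°S): lon 264.0724, lat 132.1554.
Field (20°×10°, letters A–R): lon ⌊264.0724/20⌋ = 13 → N; lat ⌊132.1554/10⌋ = 13 → N.
Square (2°×1°, digits 0–9): lon ⌊4.0724/2⌋ = 2; lat ⌊2.1554/1⌋ = 2.
Subsquare (5′×2.5′, letters a–x): lon ⌊0.0724/0.0833333⌋ = 0 → a; lat ⌊0.1554/0.0416667⌋ = 3 → d.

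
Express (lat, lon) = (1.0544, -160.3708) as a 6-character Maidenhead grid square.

Offset from 180°W / 90°S: lon 19.6292°, lat 91.0544°.
Field: lon ⌊19.6292/20⌋ = 0 → A; lat ⌊91.0544/10⌋ = 9 → J.
Square: lon ⌊19.6292/2⌋ = 9; lat ⌊1.0544/1⌋ = 1.
Subsquare: lon ⌊1.6292/0.0833333⌋ = 19 → t; lat ⌊0.0544/0.0416667⌋ = 1 → b.

AJ91tb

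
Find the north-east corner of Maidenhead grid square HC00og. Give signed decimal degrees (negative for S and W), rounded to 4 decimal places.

-69.7083, -38.7500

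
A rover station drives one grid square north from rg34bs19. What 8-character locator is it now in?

RG34bt10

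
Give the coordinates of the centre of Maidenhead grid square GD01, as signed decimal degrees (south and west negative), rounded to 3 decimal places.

-58.500, -59.000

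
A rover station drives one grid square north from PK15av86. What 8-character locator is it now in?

Latitude extended square 6; +1 → 7.
The longitude characters are unchanged.

PK15av87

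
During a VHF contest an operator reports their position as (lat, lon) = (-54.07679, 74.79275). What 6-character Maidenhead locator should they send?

MD75jw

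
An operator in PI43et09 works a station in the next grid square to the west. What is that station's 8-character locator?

Longitude extended square 0; −1 → -1, wraps to 9, carry into subsquare.
Longitude subsquare e = 4; −1 → 3 = d.
The latitude characters are unchanged.

PI43dt99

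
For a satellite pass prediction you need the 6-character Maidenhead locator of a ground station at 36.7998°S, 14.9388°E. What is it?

JF73le

Shift to the Maidenhead origin (180°W, 90°S): lon 194.9388, lat 53.2002.
Field (20°×10°, letters A–R): lon ⌊194.9388/20⌋ = 9 → J; lat ⌊53.2002/10⌋ = 5 → F.
Square (2°×1°, digits 0–9): lon ⌊14.9388/2⌋ = 7; lat ⌊3.2002/1⌋ = 3.
Subsquare (5′×2.5′, letters a–x): lon ⌊0.9388/0.0833333⌋ = 11 → l; lat ⌊0.2002/0.0416667⌋ = 4 → e.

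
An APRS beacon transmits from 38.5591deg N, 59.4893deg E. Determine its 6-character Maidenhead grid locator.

LM98rn

Offset from 180°W / 90°S: lon 239.4893°, lat 128.5591°.
Field: lon ⌊239.4893/20⌋ = 11 → L; lat ⌊128.5591/10⌋ = 12 → M.
Square: lon ⌊19.4893/2⌋ = 9; lat ⌊8.5591/1⌋ = 8.
Subsquare: lon ⌊1.4893/0.0833333⌋ = 17 → r; lat ⌊0.5591/0.0416667⌋ = 13 → n.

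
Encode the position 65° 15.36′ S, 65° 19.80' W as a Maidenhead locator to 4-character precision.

Offset from 180°W / 90°S: lon 114.67°, lat 24.74°.
Field (20°×10°, letters A–R): 114.67/20 → 5 → F, 24.74/10 → 2 → C; chars FC.
Square (2°×1°, digits 0–9): 14.67/2 → 7, 4.74/1 → 4; chars 74.

FC74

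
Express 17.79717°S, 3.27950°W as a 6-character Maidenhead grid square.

Offset from 180°W / 90°S: lon 176.7205°, lat 72.2028°.
Field: lon ⌊176.7205/20⌋ = 8 → I; lat ⌊72.2028/10⌋ = 7 → H.
Square: lon ⌊16.7205/2⌋ = 8; lat ⌊2.2028/1⌋ = 2.
Subsquare: lon ⌊0.7205/0.0833333⌋ = 8 → i; lat ⌊0.2028/0.0416667⌋ = 4 → e.

IH82ie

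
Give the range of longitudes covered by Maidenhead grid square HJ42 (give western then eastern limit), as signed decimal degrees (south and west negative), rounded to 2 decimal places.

Field H=7, J=9: +7·20° lon, +9·10° lat → SW at lon -40°, lat 0°.
Square 4, 2: +4·2° lon, +2·1° lat → SW at lon -32°, lat 2°.
Cell spans 2° lon × 1° lat.
west -32.00, east -30.00.

-32.00, -30.00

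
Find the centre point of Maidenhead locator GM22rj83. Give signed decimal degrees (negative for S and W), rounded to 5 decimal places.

32.38958, -54.51250

Field G=6, M=12: +6·20° lon, +12·10° lat → SW at lon -60°, lat 30°.
Square 2, 2: +2·2° lon, +2·1° lat → SW at lon -56°, lat 32°.
Subsquare r=17, j=9: +17·0.0833333° lon, +9·0.0416667° lat → SW at lon -54.5833°, lat 32.375°.
Extended square 8, 3: +8·0.00833333° lon, +3·0.00416667° lat → SW at lon -54.5167°, lat 32.3875°.
Cell spans 0.00833333° lon × 0.00416667° lat. Centre is SW corner plus half of each.
latitude 32.38958, longitude -54.51250.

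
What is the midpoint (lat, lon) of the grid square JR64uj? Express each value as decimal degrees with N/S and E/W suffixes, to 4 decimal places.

84.3958° N, 13.7083° E

Field J=9, R=17: +9·20° lon, +17·10° lat → SW at lon 0°, lat 80°.
Square 6, 4: +6·2° lon, +4·1° lat → SW at lon 12°, lat 84°.
Subsquare u=20, j=9: +20·0.0833333° lon, +9·0.0416667° lat → SW at lon 13.6667°, lat 84.375°.
Cell spans 0.0833333° lon × 0.0416667° lat. Centre is SW corner plus half of each.
latitude 84.3958° N, longitude 13.7083° E.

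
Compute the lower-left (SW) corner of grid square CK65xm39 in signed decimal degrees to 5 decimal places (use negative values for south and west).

Field C=2, K=10: +2·20° lon, +10·10° lat → SW at lon -140°, lat 10°.
Square 6, 5: +6·2° lon, +5·1° lat → SW at lon -128°, lat 15°.
Subsquare x=23, m=12: +23·0.0833333° lon, +12·0.0416667° lat → SW at lon -126.083°, lat 15.5°.
Extended square 3, 9: +3·0.00833333° lon, +9·0.00416667° lat → SW at lon -126.058°, lat 15.5375°.
latitude 15.53750, longitude -126.05833.

15.53750, -126.05833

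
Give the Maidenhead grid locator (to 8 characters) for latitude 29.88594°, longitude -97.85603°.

EL19bv72

Offset from 180°W / 90°S: lon 82.14397°, lat 119.88594°.
Field (20°×10°, letters A–R): 82.14397/20 → 4 → E, 119.88594/10 → 11 → L; chars EL.
Square (2°×1°, digits 0–9): 2.14397/2 → 1, 9.88594/1 → 9; chars 19.
Subsquare (5′×2.5′, letters a–x): 0.14397/0.0833333 → 1 → b, 0.88594/0.0416667 → 21 → v; chars bv.
Extended square (30″×15″, digits 0–9): 0.06064/0.00833333 → 7, 0.01094/0.00416667 → 2; chars 72.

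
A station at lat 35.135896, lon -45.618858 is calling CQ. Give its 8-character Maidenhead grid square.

Add 180° to longitude and 90° to latitude: 134.38114, 125.13590.
Field: 134.38114/20 → 6 → G, 125.13590/10 → 12 → M; chars GM.
Square: 14.38114/2 → 7, 5.13590/1 → 5; chars 75.
Subsquare: 0.38114/0.0833333 → 4 → e, 0.13590/0.0416667 → 3 → d; chars ed.
Extended square: 0.04781/0.00833333 → 5, 0.01090/0.00416667 → 2; chars 52.

GM75ed52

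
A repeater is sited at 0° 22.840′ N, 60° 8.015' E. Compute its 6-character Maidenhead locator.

Add 180° to longitude and 90° to latitude: 240.1336, 90.3807.
Field (20°×10°, letters A–R): 240.1336/20 → 12 → M, 90.3807/10 → 9 → J; chars MJ.
Square (2°×1°, digits 0–9): 0.1336/2 → 0, 0.3807/1 → 0; chars 00.
Subsquare (5′×2.5′, letters a–x): 0.1336/0.0833333 → 1 → b, 0.3807/0.0416667 → 9 → j; chars bj.

MJ00bj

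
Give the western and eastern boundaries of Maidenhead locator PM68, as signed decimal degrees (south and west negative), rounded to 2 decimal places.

132.00, 134.00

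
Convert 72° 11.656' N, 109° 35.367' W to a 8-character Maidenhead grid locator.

Offset from 180°W / 90°S: lon 70.41055°, lat 162.19427°.
Field (20°×10°, letters A–R): lon ⌊70.41055/20⌋ = 3 → D; lat ⌊162.19427/10⌋ = 16 → Q.
Square (2°×1°, digits 0–9): lon ⌊10.41055/2⌋ = 5; lat ⌊2.19427/1⌋ = 2.
Subsquare (5′×2.5′, letters a–x): lon ⌊0.41055/0.0833333⌋ = 4 → e; lat ⌊0.19427/0.0416667⌋ = 4 → e.
Extended square (30″×15″, digits 0–9): lon ⌊0.07722/0.00833333⌋ = 9; lat ⌊0.02760/0.00416667⌋ = 6.

DQ52ee96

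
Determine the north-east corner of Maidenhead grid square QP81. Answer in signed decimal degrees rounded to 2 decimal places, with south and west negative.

62.00, 158.00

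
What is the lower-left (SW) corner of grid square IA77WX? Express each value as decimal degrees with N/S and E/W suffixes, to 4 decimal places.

82.0417° S, 4.1667° W

Field I=8, A=0: +8·20° lon, +0·10° lat → SW at lon -20°, lat -90°.
Square 7, 7: +7·2° lon, +7·1° lat → SW at lon -6°, lat -83°.
Subsquare w=22, x=23: +22·0.0833333° lon, +23·0.0416667° lat → SW at lon -4.16667°, lat -82.0417°.
latitude 82.0417° S, longitude 4.1667° W.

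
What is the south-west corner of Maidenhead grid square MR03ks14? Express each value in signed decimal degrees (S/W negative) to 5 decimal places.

83.76667, 60.84167

Field M=12, R=17: +12·20° lon, +17·10° lat → SW at lon 60°, lat 80°.
Square 0, 3: +0·2° lon, +3·1° lat → SW at lon 60°, lat 83°.
Subsquare k=10, s=18: +10·0.0833333° lon, +18·0.0416667° lat → SW at lon 60.8333°, lat 83.75°.
Extended square 1, 4: +1·0.00833333° lon, +4·0.00416667° lat → SW at lon 60.8417°, lat 83.7667°.
latitude 83.76667, longitude 60.84167.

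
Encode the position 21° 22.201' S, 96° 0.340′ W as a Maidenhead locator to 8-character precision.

EG18xp91

Shift to the Maidenhead origin (180°W, 90°S): lon 83.99433, lat 68.62998.
Field: lon ⌊83.99433/20⌋ = 4 → E; lat ⌊68.62998/10⌋ = 6 → G.
Square: lon ⌊3.99433/2⌋ = 1; lat ⌊8.62998/1⌋ = 8.
Subsquare: lon ⌊1.99433/0.0833333⌋ = 23 → x; lat ⌊0.62998/0.0416667⌋ = 15 → p.
Extended square: lon ⌊0.07767/0.00833333⌋ = 9; lat ⌊0.00498/0.00416667⌋ = 1.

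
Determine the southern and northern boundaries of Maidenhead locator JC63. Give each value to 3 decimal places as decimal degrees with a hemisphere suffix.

67.000° S, 66.000° S

Field J=9, C=2: +9·20° lon, +2·10° lat → SW at lon 0°, lat -70°.
Square 6, 3: +6·2° lon, +3·1° lat → SW at lon 12°, lat -67°.
Cell spans 2° lon × 1° lat.
south 67.000° S, north 66.000° S.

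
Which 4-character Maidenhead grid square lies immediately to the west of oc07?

NC97

Longitude square 0; −1 → -1, wraps to 9, carry into field.
Longitude field O = 14; −1 → 13 = N.
The latitude characters are unchanged.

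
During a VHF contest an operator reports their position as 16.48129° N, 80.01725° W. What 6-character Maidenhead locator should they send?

Offset from 180°W / 90°S: lon 99.9827°, lat 106.4813°.
Field (20°×10°, letters A–R): 99.9827/20 → 4 → E, 106.4813/10 → 10 → K; chars EK.
Square (2°×1°, digits 0–9): 19.9827/2 → 9, 6.4813/1 → 6; chars 96.
Subsquare (5′×2.5′, letters a–x): 1.9827/0.0833333 → 23 → x, 0.4813/0.0416667 → 11 → l; chars xl.

EK96xl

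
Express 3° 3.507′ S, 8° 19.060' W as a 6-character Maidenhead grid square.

Shift to the Maidenhead origin (180°W, 90°S): lon 171.6823, lat 86.9416.
Field: lon ⌊171.6823/20⌋ = 8 → I; lat ⌊86.9416/10⌋ = 8 → I.
Square: lon ⌊11.6823/2⌋ = 5; lat ⌊6.9416/1⌋ = 6.
Subsquare: lon ⌊1.6823/0.0833333⌋ = 20 → u; lat ⌊0.9416/0.0416667⌋ = 22 → w.

II56uw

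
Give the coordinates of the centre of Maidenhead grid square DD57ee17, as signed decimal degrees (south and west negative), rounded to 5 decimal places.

-52.80208, -109.65417

Field D=3, D=3: +3·20° lon, +3·10° lat → SW at lon -120°, lat -60°.
Square 5, 7: +5·2° lon, +7·1° lat → SW at lon -110°, lat -53°.
Subsquare e=4, e=4: +4·0.0833333° lon, +4·0.0416667° lat → SW at lon -109.667°, lat -52.8333°.
Extended square 1, 7: +1·0.00833333° lon, +7·0.00416667° lat → SW at lon -109.658°, lat -52.8042°.
Cell spans 0.00833333° lon × 0.00416667° lat. Centre is SW corner plus half of each.
latitude -52.80208, longitude -109.65417.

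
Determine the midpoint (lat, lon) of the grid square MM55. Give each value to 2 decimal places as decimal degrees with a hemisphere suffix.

35.50° N, 71.00° E

Field M=12, M=12: +12·20° lon, +12·10° lat → SW at lon 60°, lat 30°.
Square 5, 5: +5·2° lon, +5·1° lat → SW at lon 70°, lat 35°.
Cell spans 2° lon × 1° lat. Centre is SW corner plus half of each.
latitude 35.50° N, longitude 71.00° E.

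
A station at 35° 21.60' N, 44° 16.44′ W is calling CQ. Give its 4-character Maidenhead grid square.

GM75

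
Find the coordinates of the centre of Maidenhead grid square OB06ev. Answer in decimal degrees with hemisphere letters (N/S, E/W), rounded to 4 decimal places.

Field O=14, B=1: +14·20° lon, +1·10° lat → SW at lon 100°, lat -80°.
Square 0, 6: +0·2° lon, +6·1° lat → SW at lon 100°, lat -74°.
Subsquare e=4, v=21: +4·0.0833333° lon, +21·0.0416667° lat → SW at lon 100.333°, lat -73.125°.
Cell spans 0.0833333° lon × 0.0416667° lat. Centre is SW corner plus half of each.
latitude 73.1042° S, longitude 100.3750° E.

73.1042° S, 100.3750° E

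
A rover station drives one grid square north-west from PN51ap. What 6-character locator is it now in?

Longitude subsquare a = 0; −1 → -1, wraps to 23 = x, carry into square.
Longitude square 5; −1 → 4.
Latitude subsquare p = 15; +1 → 16 = q.

PN41xq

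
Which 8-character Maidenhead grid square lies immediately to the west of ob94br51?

Longitude extended square 5; −1 → 4.
The latitude characters are unchanged.

OB94br41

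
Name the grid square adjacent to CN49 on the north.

CO40

Latitude square 9; +1 → 10, wraps to 0, carry into field.
Latitude field N = 13; +1 → 14 = O.
The longitude characters are unchanged.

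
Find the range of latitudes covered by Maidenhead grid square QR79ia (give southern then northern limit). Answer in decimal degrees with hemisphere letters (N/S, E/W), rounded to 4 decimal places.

89.0000° N, 89.0417° N

Field Q=16, R=17: +16·20° lon, +17·10° lat → SW at lon 140°, lat 80°.
Square 7, 9: +7·2° lon, +9·1° lat → SW at lon 154°, lat 89°.
Subsquare i=8, a=0: +8·0.0833333° lon, +0·0.0416667° lat → SW at lon 154.667°, lat 89°.
Cell spans 0.0833333° lon × 0.0416667° lat.
south 89.0000° N, north 89.0417° N.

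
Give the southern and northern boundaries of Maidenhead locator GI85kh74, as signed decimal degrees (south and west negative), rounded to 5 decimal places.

-4.69167, -4.68750

Field G=6, I=8: +6·20° lon, +8·10° lat → SW at lon -60°, lat -10°.
Square 8, 5: +8·2° lon, +5·1° lat → SW at lon -44°, lat -5°.
Subsquare k=10, h=7: +10·0.0833333° lon, +7·0.0416667° lat → SW at lon -43.1667°, lat -4.70833°.
Extended square 7, 4: +7·0.00833333° lon, +4·0.00416667° lat → SW at lon -43.1083°, lat -4.69167°.
Cell spans 0.00833333° lon × 0.00416667° lat.
south -4.69167, north -4.68750.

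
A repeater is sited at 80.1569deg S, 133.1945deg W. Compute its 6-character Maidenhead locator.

Add 180° to longitude and 90° to latitude: 46.8055, 9.8431.
Field: 46.8055/20 → 2 → C, 9.8431/10 → 0 → A; chars CA.
Square: 6.8055/2 → 3, 9.8431/1 → 9; chars 39.
Subsquare: 0.8055/0.0833333 → 9 → j, 0.8431/0.0416667 → 20 → u; chars ju.

CA39ju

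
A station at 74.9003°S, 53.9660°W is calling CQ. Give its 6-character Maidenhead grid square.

GB35ac

Add 180° to longitude and 90° to latitude: 126.0340, 15.0997.
Field (20°×10°, letters A–R): 126.0340/20 → 6 → G, 15.0997/10 → 1 → B; chars GB.
Square (2°×1°, digits 0–9): 6.0340/2 → 3, 5.0997/1 → 5; chars 35.
Subsquare (5′×2.5′, letters a–x): 0.0340/0.0833333 → 0 → a, 0.0997/0.0416667 → 2 → c; chars ac.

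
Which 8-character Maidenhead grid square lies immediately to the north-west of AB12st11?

AB12st02

Longitude extended square 1; −1 → 0.
Latitude extended square 1; +1 → 2.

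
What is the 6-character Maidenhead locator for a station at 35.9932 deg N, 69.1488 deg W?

FM55kx

Offset from 180°W / 90°S: lon 110.8512°, lat 125.9932°.
Field: 110.8512/20 → 5 → F, 125.9932/10 → 12 → M; chars FM.
Square: 10.8512/2 → 5, 5.9932/1 → 5; chars 55.
Subsquare: 0.8512/0.0833333 → 10 → k, 0.9932/0.0416667 → 23 → x; chars kx.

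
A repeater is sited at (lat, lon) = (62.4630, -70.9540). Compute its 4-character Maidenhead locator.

FP42

Offset from 180°W / 90°S: lon 109.05°, lat 152.46°.
Field: lon ⌊109.05/20⌋ = 5 → F; lat ⌊152.46/10⌋ = 15 → P.
Square: lon ⌊9.05/2⌋ = 4; lat ⌊2.46/1⌋ = 2.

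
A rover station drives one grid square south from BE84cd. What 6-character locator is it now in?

BE84cc

Latitude subsquare d = 3; −1 → 2 = c.
The longitude characters are unchanged.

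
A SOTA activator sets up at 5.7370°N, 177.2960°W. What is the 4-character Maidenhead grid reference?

Offset from 180°W / 90°S: lon 2.70°, lat 95.74°.
Field: 2.70/20 → 0 → A, 95.74/10 → 9 → J; chars AJ.
Square: 2.70/2 → 1, 5.74/1 → 5; chars 15.

AJ15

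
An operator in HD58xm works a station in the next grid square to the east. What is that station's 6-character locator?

HD68am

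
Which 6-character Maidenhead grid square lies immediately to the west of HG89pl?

HG89ol

Longitude subsquare p = 15; −1 → 14 = o.
The latitude characters are unchanged.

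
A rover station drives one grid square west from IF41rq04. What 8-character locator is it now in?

Longitude extended square 0; −1 → -1, wraps to 9, carry into subsquare.
Longitude subsquare r = 17; −1 → 16 = q.
The latitude characters are unchanged.

IF41qq94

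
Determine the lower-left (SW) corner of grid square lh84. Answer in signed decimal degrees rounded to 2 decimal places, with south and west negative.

Field L=11, H=7: +11·20° lon, +7·10° lat → SW at lon 40°, lat -20°.
Square 8, 4: +8·2° lon, +4·1° lat → SW at lon 56°, lat -16°.
latitude -16.00, longitude 56.00.

-16.00, 56.00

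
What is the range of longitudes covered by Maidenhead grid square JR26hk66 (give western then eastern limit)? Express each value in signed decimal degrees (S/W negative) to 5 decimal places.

4.63333, 4.64167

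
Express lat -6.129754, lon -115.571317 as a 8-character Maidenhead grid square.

Offset from 180°W / 90°S: lon 64.42868°, lat 83.87025°.
Field: lon ⌊64.42868/20⌋ = 3 → D; lat ⌊83.87025/10⌋ = 8 → I.
Square: lon ⌊4.42868/2⌋ = 2; lat ⌊3.87025/1⌋ = 3.
Subsquare: lon ⌊0.42868/0.0833333⌋ = 5 → f; lat ⌊0.87025/0.0416667⌋ = 20 → u.
Extended square: lon ⌊0.01202/0.00833333⌋ = 1; lat ⌊0.03691/0.00416667⌋ = 8.

DI23fu18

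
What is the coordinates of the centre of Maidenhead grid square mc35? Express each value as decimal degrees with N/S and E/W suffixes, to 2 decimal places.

64.50° S, 67.00° E

Field M=12, C=2: +12·20° lon, +2·10° lat → SW at lon 60°, lat -70°.
Square 3, 5: +3·2° lon, +5·1° lat → SW at lon 66°, lat -65°.
Cell spans 2° lon × 1° lat. Centre is SW corner plus half of each.
latitude 64.50° S, longitude 67.00° E.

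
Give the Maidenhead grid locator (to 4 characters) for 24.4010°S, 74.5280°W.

Shift to the Maidenhead origin (180°W, 90°S): lon 105.47, lat 65.60.
Field (20°×10°, letters A–R): lon ⌊105.47/20⌋ = 5 → F; lat ⌊65.60/10⌋ = 6 → G.
Square (2°×1°, digits 0–9): lon ⌊5.47/2⌋ = 2; lat ⌊5.60/1⌋ = 5.

FG25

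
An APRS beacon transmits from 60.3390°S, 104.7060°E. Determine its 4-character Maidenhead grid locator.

OC29

Add 180° to longitude and 90° to latitude: 284.71, 29.66.
Field (20°×10°, letters A–R): lon ⌊284.71/20⌋ = 14 → O; lat ⌊29.66/10⌋ = 2 → C.
Square (2°×1°, digits 0–9): lon ⌊4.71/2⌋ = 2; lat ⌊9.66/1⌋ = 9.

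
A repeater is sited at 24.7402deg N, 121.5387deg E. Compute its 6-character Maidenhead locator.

PL04sr

Add 180° to longitude and 90° to latitude: 301.5387, 114.7402.
Field: lon ⌊301.5387/20⌋ = 15 → P; lat ⌊114.7402/10⌋ = 11 → L.
Square: lon ⌊1.5387/2⌋ = 0; lat ⌊4.7402/1⌋ = 4.
Subsquare: lon ⌊1.5387/0.0833333⌋ = 18 → s; lat ⌊0.7402/0.0416667⌋ = 17 → r.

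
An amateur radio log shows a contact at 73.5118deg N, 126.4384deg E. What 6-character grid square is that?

Offset from 180°W / 90°S: lon 306.4384°, lat 163.5118°.
Field: 306.4384/20 → 15 → P, 163.5118/10 → 16 → Q; chars PQ.
Square: 6.4384/2 → 3, 3.5118/1 → 3; chars 33.
Subsquare: 0.4384/0.0833333 → 5 → f, 0.5118/0.0416667 → 12 → m; chars fm.

PQ33fm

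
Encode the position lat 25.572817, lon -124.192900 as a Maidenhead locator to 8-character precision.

CL75vn67

Shift to the Maidenhead origin (180°W, 90°S): lon 55.80710, lat 115.57282.
Field (20°×10°, letters A–R): 55.80710/20 → 2 → C, 115.57282/10 → 11 → L; chars CL.
Square (2°×1°, digits 0–9): 15.80710/2 → 7, 5.57282/1 → 5; chars 75.
Subsquare (5′×2.5′, letters a–x): 1.80710/0.0833333 → 21 → v, 0.57282/0.0416667 → 13 → n; chars vn.
Extended square (30″×15″, digits 0–9): 0.05710/0.00833333 → 6, 0.03115/0.00416667 → 7; chars 67.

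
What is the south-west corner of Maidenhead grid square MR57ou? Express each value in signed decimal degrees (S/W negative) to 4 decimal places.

87.8333, 71.1667

Field M=12, R=17: +12·20° lon, +17·10° lat → SW at lon 60°, lat 80°.
Square 5, 7: +5·2° lon, +7·1° lat → SW at lon 70°, lat 87°.
Subsquare o=14, u=20: +14·0.0833333° lon, +20·0.0416667° lat → SW at lon 71.1667°, lat 87.8333°.
latitude 87.8333, longitude 71.1667.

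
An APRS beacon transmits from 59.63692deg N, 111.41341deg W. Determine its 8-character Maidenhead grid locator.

Offset from 180°W / 90°S: lon 68.58659°, lat 149.63692°.
Field: 68.58659/20 → 3 → D, 149.63692/10 → 14 → O; chars DO.
Square: 8.58659/2 → 4, 9.63692/1 → 9; chars 49.
Subsquare: 0.58659/0.0833333 → 7 → h, 0.63692/0.0416667 → 15 → p; chars hp.
Extended square: 0.00326/0.00833333 → 0, 0.01192/0.00416667 → 2; chars 02.

DO49hp02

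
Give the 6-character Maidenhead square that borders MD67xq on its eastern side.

Longitude subsquare x = 23; +1 → 24, wraps to 0 = a, carry into square.
Longitude square 6; +1 → 7.
The latitude characters are unchanged.

MD77aq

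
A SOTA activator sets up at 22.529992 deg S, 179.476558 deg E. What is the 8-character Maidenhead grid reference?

Add 180° to longitude and 90° to latitude: 359.47656, 67.47001.
Field (20°×10°, letters A–R): lon ⌊359.47656/20⌋ = 17 → R; lat ⌊67.47001/10⌋ = 6 → G.
Square (2°×1°, digits 0–9): lon ⌊19.47656/2⌋ = 9; lat ⌊7.47001/1⌋ = 7.
Subsquare (5′×2.5′, letters a–x): lon ⌊1.47656/0.0833333⌋ = 17 → r; lat ⌊0.47001/0.0416667⌋ = 11 → l.
Extended square (30″×15″, digits 0–9): lon ⌊0.05989/0.00833333⌋ = 7; lat ⌊0.01167/0.00416667⌋ = 2.

RG97rl72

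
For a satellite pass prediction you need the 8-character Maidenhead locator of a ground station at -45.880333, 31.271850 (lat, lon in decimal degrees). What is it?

KE54pc28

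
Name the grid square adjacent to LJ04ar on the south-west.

Longitude subsquare a = 0; −1 → -1, wraps to 23 = x, carry into square.
Longitude square 0; −1 → -1, wraps to 9, carry into field.
Longitude field L = 11; −1 → 10 = K.
Latitude subsquare r = 17; −1 → 16 = q.

KJ94xq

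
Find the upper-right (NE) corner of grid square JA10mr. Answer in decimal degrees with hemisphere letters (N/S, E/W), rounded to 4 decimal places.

89.2500° S, 3.0833° E

Field J=9, A=0: +9·20° lon, +0·10° lat → SW at lon 0°, lat -90°.
Square 1, 0: +1·2° lon, +0·1° lat → SW at lon 2°, lat -90°.
Subsquare m=12, r=17: +12·0.0833333° lon, +17·0.0416667° lat → SW at lon 3°, lat -89.2917°.
Cell spans 0.0833333° lon × 0.0416667° lat. NE corner is SW corner plus one full cell.
latitude 89.2500° S, longitude 3.0833° E.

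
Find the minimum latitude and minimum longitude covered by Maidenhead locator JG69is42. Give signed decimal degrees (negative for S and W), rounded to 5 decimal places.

-20.24167, 12.70000

Field J=9, G=6: +9·20° lon, +6·10° lat → SW at lon 0°, lat -30°.
Square 6, 9: +6·2° lon, +9·1° lat → SW at lon 12°, lat -21°.
Subsquare i=8, s=18: +8·0.0833333° lon, +18·0.0416667° lat → SW at lon 12.6667°, lat -20.25°.
Extended square 4, 2: +4·0.00833333° lon, +2·0.00416667° lat → SW at lon 12.7°, lat -20.2417°.
latitude -20.24167, longitude 12.70000.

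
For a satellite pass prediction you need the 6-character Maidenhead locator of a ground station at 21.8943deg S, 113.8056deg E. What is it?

OG68vc

Offset from 180°W / 90°S: lon 293.8056°, lat 68.1057°.
Field (20°×10°, letters A–R): lon ⌊293.8056/20⌋ = 14 → O; lat ⌊68.1057/10⌋ = 6 → G.
Square (2°×1°, digits 0–9): lon ⌊13.8056/2⌋ = 6; lat ⌊8.1057/1⌋ = 8.
Subsquare (5′×2.5′, letters a–x): lon ⌊1.8056/0.0833333⌋ = 21 → v; lat ⌊0.1057/0.0416667⌋ = 2 → c.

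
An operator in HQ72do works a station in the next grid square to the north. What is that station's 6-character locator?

HQ72dp

Latitude subsquare o = 14; +1 → 15 = p.
The longitude characters are unchanged.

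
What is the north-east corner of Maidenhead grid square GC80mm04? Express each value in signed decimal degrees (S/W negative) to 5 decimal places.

-69.47917, -42.99167

Field G=6, C=2: +6·20° lon, +2·10° lat → SW at lon -60°, lat -70°.
Square 8, 0: +8·2° lon, +0·1° lat → SW at lon -44°, lat -70°.
Subsquare m=12, m=12: +12·0.0833333° lon, +12·0.0416667° lat → SW at lon -43°, lat -69.5°.
Extended square 0, 4: +0·0.00833333° lon, +4·0.00416667° lat → SW at lon -43°, lat -69.4833°.
Cell spans 0.00833333° lon × 0.00416667° lat. NE corner is SW corner plus one full cell.
latitude -69.47917, longitude -42.99167.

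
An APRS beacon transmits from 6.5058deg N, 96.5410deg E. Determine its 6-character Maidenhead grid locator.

NJ86gm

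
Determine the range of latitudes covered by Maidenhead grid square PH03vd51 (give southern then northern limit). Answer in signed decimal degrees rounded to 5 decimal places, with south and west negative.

Field P=15, H=7: +15·20° lon, +7·10° lat → SW at lon 120°, lat -20°.
Square 0, 3: +0·2° lon, +3·1° lat → SW at lon 120°, lat -17°.
Subsquare v=21, d=3: +21·0.0833333° lon, +3·0.0416667° lat → SW at lon 121.75°, lat -16.875°.
Extended square 5, 1: +5·0.00833333° lon, +1·0.00416667° lat → SW at lon 121.792°, lat -16.8708°.
Cell spans 0.00833333° lon × 0.00416667° lat.
south -16.87083, north -16.86667.

-16.87083, -16.86667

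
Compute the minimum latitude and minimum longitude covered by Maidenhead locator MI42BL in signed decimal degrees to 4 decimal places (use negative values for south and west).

-7.5417, 68.0833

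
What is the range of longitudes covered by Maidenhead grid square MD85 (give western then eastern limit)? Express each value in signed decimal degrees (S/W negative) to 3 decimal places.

Field M=12, D=3: +12·20° lon, +3·10° lat → SW at lon 60°, lat -60°.
Square 8, 5: +8·2° lon, +5·1° lat → SW at lon 76°, lat -55°.
Cell spans 2° lon × 1° lat.
west 76.000, east 78.000.

76.000, 78.000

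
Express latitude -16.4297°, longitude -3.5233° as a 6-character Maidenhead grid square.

IH83fn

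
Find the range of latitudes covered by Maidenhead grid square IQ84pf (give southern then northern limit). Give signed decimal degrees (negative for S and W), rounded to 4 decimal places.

Field I=8, Q=16: +8·20° lon, +16·10° lat → SW at lon -20°, lat 70°.
Square 8, 4: +8·2° lon, +4·1° lat → SW at lon -4°, lat 74°.
Subsquare p=15, f=5: +15·0.0833333° lon, +5·0.0416667° lat → SW at lon -2.75°, lat 74.2083°.
Cell spans 0.0833333° lon × 0.0416667° lat.
south 74.2083, north 74.2500.

74.2083, 74.2500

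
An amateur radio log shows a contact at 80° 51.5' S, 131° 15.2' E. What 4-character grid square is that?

PA59

Shift to the Maidenhead origin (180°W, 90°S): lon 311.25, lat 9.14.
Field (20°×10°, letters A–R): lon ⌊311.25/20⌋ = 15 → P; lat ⌊9.14/10⌋ = 0 → A.
Square (2°×1°, digits 0–9): lon ⌊11.25/2⌋ = 5; lat ⌊9.14/1⌋ = 9.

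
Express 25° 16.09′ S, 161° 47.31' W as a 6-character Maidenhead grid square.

AG94cr

Add 180° to longitude and 90° to latitude: 18.2115, 64.7318.
Field: 18.2115/20 → 0 → A, 64.7318/10 → 6 → G; chars AG.
Square: 18.2115/2 → 9, 4.7318/1 → 4; chars 94.
Subsquare: 0.2115/0.0833333 → 2 → c, 0.7318/0.0416667 → 17 → r; chars cr.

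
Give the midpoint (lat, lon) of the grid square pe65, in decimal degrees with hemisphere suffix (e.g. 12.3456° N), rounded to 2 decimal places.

Field P=15, E=4: +15·20° lon, +4·10° lat → SW at lon 120°, lat -50°.
Square 6, 5: +6·2° lon, +5·1° lat → SW at lon 132°, lat -45°.
Cell spans 2° lon × 1° lat. Centre is SW corner plus half of each.
latitude 44.50° S, longitude 133.00° E.

44.50° S, 133.00° E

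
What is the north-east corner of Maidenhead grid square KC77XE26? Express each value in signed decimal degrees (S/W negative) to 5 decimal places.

-62.80417, 35.94167

Field K=10, C=2: +10·20° lon, +2·10° lat → SW at lon 20°, lat -70°.
Square 7, 7: +7·2° lon, +7·1° lat → SW at lon 34°, lat -63°.
Subsquare x=23, e=4: +23·0.0833333° lon, +4·0.0416667° lat → SW at lon 35.9167°, lat -62.8333°.
Extended square 2, 6: +2·0.00833333° lon, +6·0.00416667° lat → SW at lon 35.9333°, lat -62.8083°.
Cell spans 0.00833333° lon × 0.00416667° lat. NE corner is SW corner plus one full cell.
latitude -62.80417, longitude 35.94167.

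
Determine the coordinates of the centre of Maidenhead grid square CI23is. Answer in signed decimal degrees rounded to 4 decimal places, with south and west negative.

-6.2292, -135.2917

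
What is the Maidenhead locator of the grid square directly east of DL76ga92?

DL76ha02

Longitude extended square 9; +1 → 10, wraps to 0, carry into subsquare.
Longitude subsquare g = 6; +1 → 7 = h.
The latitude characters are unchanged.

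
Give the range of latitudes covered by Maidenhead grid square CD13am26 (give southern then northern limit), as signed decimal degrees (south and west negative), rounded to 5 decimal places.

-56.47500, -56.47083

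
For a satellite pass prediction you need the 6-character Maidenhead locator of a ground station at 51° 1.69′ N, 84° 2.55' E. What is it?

NO21aa

Shift to the Maidenhead origin (180°W, 90°S): lon 264.0425, lat 141.0282.
Field: 264.0425/20 → 13 → N, 141.0282/10 → 14 → O; chars NO.
Square: 4.0425/2 → 2, 1.0282/1 → 1; chars 21.
Subsquare: 0.0425/0.0833333 → 0 → a, 0.0282/0.0416667 → 0 → a; chars aa.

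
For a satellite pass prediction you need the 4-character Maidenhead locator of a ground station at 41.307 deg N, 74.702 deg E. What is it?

MN71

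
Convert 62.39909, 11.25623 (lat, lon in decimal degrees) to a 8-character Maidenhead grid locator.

Shift to the Maidenhead origin (180°W, 90°S): lon 191.25623, lat 152.39909.
Field: 191.25623/20 → 9 → J, 152.39909/10 → 15 → P; chars JP.
Square: 11.25623/2 → 5, 2.39909/1 → 2; chars 52.
Subsquare: 1.25623/0.0833333 → 15 → p, 0.39909/0.0416667 → 9 → j; chars pj.
Extended square: 0.00623/0.00833333 → 0, 0.02409/0.00416667 → 5; chars 05.

JP52pj05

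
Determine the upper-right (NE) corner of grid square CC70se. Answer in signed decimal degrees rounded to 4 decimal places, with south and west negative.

-69.7917, -124.4167

Field C=2, C=2: +2·20° lon, +2·10° lat → SW at lon -140°, lat -70°.
Square 7, 0: +7·2° lon, +0·1° lat → SW at lon -126°, lat -70°.
Subsquare s=18, e=4: +18·0.0833333° lon, +4·0.0416667° lat → SW at lon -124.5°, lat -69.8333°.
Cell spans 0.0833333° lon × 0.0416667° lat. NE corner is SW corner plus one full cell.
latitude -69.7917, longitude -124.4167.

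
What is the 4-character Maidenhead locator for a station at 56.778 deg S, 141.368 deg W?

BD93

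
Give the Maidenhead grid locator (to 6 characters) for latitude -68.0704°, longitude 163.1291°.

Offset from 180°W / 90°S: lon 343.1291°, lat 21.9296°.
Field: lon ⌊343.1291/20⌋ = 17 → R; lat ⌊21.9296/10⌋ = 2 → C.
Square: lon ⌊3.1291/2⌋ = 1; lat ⌊1.9296/1⌋ = 1.
Subsquare: lon ⌊1.1291/0.0833333⌋ = 13 → n; lat ⌊0.9296/0.0416667⌋ = 22 → w.

RC11nw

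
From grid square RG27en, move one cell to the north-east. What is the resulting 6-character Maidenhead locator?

RG27fo

Longitude subsquare e = 4; +1 → 5 = f.
Latitude subsquare n = 13; +1 → 14 = o.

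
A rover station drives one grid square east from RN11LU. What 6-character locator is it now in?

RN11mu

Longitude subsquare l = 11; +1 → 12 = m.
The latitude characters are unchanged.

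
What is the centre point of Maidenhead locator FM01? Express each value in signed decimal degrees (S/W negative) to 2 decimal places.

31.50, -79.00

Field F=5, M=12: +5·20° lon, +12·10° lat → SW at lon -80°, lat 30°.
Square 0, 1: +0·2° lon, +1·1° lat → SW at lon -80°, lat 31°.
Cell spans 2° lon × 1° lat. Centre is SW corner plus half of each.
latitude 31.50, longitude -79.00.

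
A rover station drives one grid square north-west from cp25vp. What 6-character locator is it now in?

CP25uq

Longitude subsquare v = 21; −1 → 20 = u.
Latitude subsquare p = 15; +1 → 16 = q.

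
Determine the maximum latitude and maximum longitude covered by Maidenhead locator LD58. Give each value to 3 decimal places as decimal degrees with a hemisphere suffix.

51.000° S, 52.000° E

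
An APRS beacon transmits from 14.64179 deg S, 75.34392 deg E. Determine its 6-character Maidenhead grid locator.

MH75qi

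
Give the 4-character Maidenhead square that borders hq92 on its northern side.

HQ93

Latitude square 2; +1 → 3.
The longitude characters are unchanged.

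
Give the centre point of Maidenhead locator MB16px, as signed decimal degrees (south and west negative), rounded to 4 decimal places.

-73.0208, 63.2917

Field M=12, B=1: +12·20° lon, +1·10° lat → SW at lon 60°, lat -80°.
Square 1, 6: +1·2° lon, +6·1° lat → SW at lon 62°, lat -74°.
Subsquare p=15, x=23: +15·0.0833333° lon, +23·0.0416667° lat → SW at lon 63.25°, lat -73.0417°.
Cell spans 0.0833333° lon × 0.0416667° lat. Centre is SW corner plus half of each.
latitude -73.0208, longitude 63.2917.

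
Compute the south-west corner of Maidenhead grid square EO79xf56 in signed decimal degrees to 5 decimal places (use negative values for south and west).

Field E=4, O=14: +4·20° lon, +14·10° lat → SW at lon -100°, lat 50°.
Square 7, 9: +7·2° lon, +9·1° lat → SW at lon -86°, lat 59°.
Subsquare x=23, f=5: +23·0.0833333° lon, +5·0.0416667° lat → SW at lon -84.0833°, lat 59.2083°.
Extended square 5, 6: +5·0.00833333° lon, +6·0.00416667° lat → SW at lon -84.0417°, lat 59.2333°.
latitude 59.23333, longitude -84.04167.

59.23333, -84.04167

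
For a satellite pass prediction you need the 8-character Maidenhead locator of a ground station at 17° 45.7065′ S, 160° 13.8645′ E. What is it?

Offset from 180°W / 90°S: lon 340.23108°, lat 72.23822°.
Field: lon ⌊340.23108/20⌋ = 17 → R; lat ⌊72.23822/10⌋ = 7 → H.
Square: lon ⌊0.23108/2⌋ = 0; lat ⌊2.23822/1⌋ = 2.
Subsquare: lon ⌊0.23108/0.0833333⌋ = 2 → c; lat ⌊0.23822/0.0416667⌋ = 5 → f.
Extended square: lon ⌊0.06441/0.00833333⌋ = 7; lat ⌊0.02989/0.00416667⌋ = 7.

RH02cf77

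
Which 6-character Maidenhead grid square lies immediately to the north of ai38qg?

AI38qh

Latitude subsquare g = 6; +1 → 7 = h.
The longitude characters are unchanged.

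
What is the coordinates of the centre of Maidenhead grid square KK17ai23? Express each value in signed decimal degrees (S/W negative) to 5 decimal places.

17.34792, 22.02083

Field K=10, K=10: +10·20° lon, +10·10° lat → SW at lon 20°, lat 10°.
Square 1, 7: +1·2° lon, +7·1° lat → SW at lon 22°, lat 17°.
Subsquare a=0, i=8: +0·0.0833333° lon, +8·0.0416667° lat → SW at lon 22°, lat 17.3333°.
Extended square 2, 3: +2·0.00833333° lon, +3·0.00416667° lat → SW at lon 22.0167°, lat 17.3458°.
Cell spans 0.00833333° lon × 0.00416667° lat. Centre is SW corner plus half of each.
latitude 17.34792, longitude 22.02083.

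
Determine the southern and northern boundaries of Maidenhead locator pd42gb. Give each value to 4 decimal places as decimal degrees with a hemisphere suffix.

Field P=15, D=3: +15·20° lon, +3·10° lat → SW at lon 120°, lat -60°.
Square 4, 2: +4·2° lon, +2·1° lat → SW at lon 128°, lat -58°.
Subsquare g=6, b=1: +6·0.0833333° lon, +1·0.0416667° lat → SW at lon 128.5°, lat -57.9583°.
Cell spans 0.0833333° lon × 0.0416667° lat.
south 57.9583° S, north 57.9167° S.

57.9583° S, 57.9167° S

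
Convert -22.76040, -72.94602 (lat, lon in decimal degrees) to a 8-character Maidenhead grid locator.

FG37mf67

Offset from 180°W / 90°S: lon 107.05398°, lat 67.23960°.
Field (20°×10°, letters A–R): 107.05398/20 → 5 → F, 67.23960/10 → 6 → G; chars FG.
Square (2°×1°, digits 0–9): 7.05398/2 → 3, 7.23960/1 → 7; chars 37.
Subsquare (5′×2.5′, letters a–x): 1.05398/0.0833333 → 12 → m, 0.23960/0.0416667 → 5 → f; chars mf.
Extended square (30″×15″, digits 0–9): 0.05398/0.00833333 → 6, 0.03127/0.00416667 → 7; chars 67.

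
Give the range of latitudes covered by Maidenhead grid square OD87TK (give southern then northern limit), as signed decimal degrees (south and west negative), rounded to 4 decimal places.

Field O=14, D=3: +14·20° lon, +3·10° lat → SW at lon 100°, lat -60°.
Square 8, 7: +8·2° lon, +7·1° lat → SW at lon 116°, lat -53°.
Subsquare t=19, k=10: +19·0.0833333° lon, +10·0.0416667° lat → SW at lon 117.583°, lat -52.5833°.
Cell spans 0.0833333° lon × 0.0416667° lat.
south -52.5833, north -52.5417.

-52.5833, -52.5417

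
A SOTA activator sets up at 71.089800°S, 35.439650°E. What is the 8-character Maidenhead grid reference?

KB78rv28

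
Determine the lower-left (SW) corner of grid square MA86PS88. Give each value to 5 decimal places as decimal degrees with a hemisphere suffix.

83.21667° S, 77.31667° E

Field M=12, A=0: +12·20° lon, +0·10° lat → SW at lon 60°, lat -90°.
Square 8, 6: +8·2° lon, +6·1° lat → SW at lon 76°, lat -84°.
Subsquare p=15, s=18: +15·0.0833333° lon, +18·0.0416667° lat → SW at lon 77.25°, lat -83.25°.
Extended square 8, 8: +8·0.00833333° lon, +8·0.00416667° lat → SW at lon 77.3167°, lat -83.2167°.
latitude 83.21667° S, longitude 77.31667° E.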